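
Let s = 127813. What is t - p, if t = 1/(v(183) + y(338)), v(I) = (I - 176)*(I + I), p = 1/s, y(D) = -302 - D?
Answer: 131/255626 ≈ 0.00051247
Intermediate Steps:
p = 1/127813 ≈ 7.8239e-6
v(I) = 2*I*(-176 + I) (v(I) = (-176 + I)*(2*I) = 2*I*(-176 + I))
t = 1/1922 (t = 1/(2*183*(-176 + 183) + (-302 - 1*338)) = 1/(2*183*7 + (-302 - 338)) = 1/(2562 - 640) = 1/1922 ≈ 0.00052029)
t - p = 1/1922 - 1*1/127813 = 1/1922 - 1/127813 = 131/255626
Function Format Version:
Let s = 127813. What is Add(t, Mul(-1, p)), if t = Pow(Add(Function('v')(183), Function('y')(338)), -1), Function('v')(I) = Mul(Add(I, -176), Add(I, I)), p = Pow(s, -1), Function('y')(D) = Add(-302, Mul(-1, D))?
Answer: Rational(131, 255626) ≈ 0.00051247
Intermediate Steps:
p = Rational(1, 127813) (p = Pow(127813, -1) = Rational(1, 127813) ≈ 7.8239e-6)
Function('v')(I) = Mul(2, I, Add(-176, I)) (Function('v')(I) = Mul(Add(-176, I), Mul(2, I)) = Mul(2, I, Add(-176, I)))
t = Rational(1, 1922) (t = Pow(Add(Mul(2, 183, Add(-176, 183)), Add(-302, Mul(-1, 338))), -1) = Pow(Add(Mul(2, 183, 7), Add(-302, -338)), -1) = Pow(Add(2562, -640), -1) = Pow(1922, -1) = Rational(1, 1922) ≈ 0.00052029)
Add(t, Mul(-1, p)) = Add(Rational(1, 1922), Mul(-1, Rational(1, 127813))) = Add(Rational(1, 1922), Rational(-1, 127813)) = Rational(131, 255626)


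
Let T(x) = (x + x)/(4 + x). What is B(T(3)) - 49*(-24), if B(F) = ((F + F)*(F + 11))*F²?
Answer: 2859432/2401 ≈ 1190.9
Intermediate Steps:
T(x) = 2*x/(4 + x) (T(x) = (2*x)/(4 + x) = 2*x/(4 + x))
B(F) = 2*F³*(11 + F) (B(F) = ((2*F)*(11 + F))*F² = (2*F*(11 + F))*F² = 2*F³*(11 + F))
B(T(3)) - 49*(-24) = 2*(2*3/(4 + 3))³*(11 + 2*3/(4 + 3)) - 49*(-24) = 2*(2*3/7)³*(11 + 2*3/7) + 1176 = 2*(2*3*(⅐))³*(11 + 2*3*(⅐)) + 1176 = 2*(6/7)³*(11 + 6/7) + 1176 = 2*(216/343)*(83/7) + 1176 = 35856/2401 + 1176 = 2859432/2401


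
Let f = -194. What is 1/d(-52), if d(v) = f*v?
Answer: 1/10088 ≈ 9.9128e-5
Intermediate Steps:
d(v) = -194*v
1/d(-52) = 1/(-194*(-52)) = 1/10088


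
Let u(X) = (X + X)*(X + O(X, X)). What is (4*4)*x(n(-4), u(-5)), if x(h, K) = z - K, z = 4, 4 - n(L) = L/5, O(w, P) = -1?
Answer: -896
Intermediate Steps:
u(X) = 2*X*(-1 + X) (u(X) = (X + X)*(X - 1) = (2*X)*(-1 + X) = 2*X*(-1 + X))
n(L) = 4 - L/5
x(h, K) = 4 - K
(4*4)*x(n(-4), u(-5)) = (4*4)*(4 - 2*(-5)*(-1 - 5)) = 16*(4 - 2*(-5)*(-6)) = 16*(4 - 1*60) = 16*(4 - 60) = 16*(-56) = -896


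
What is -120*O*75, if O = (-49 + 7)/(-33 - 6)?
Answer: -126000/13 ≈ -9692.3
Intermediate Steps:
O = 14/13 (O = -42/(-39) = -42*(-1/39) = 14/13 ≈ 1.0769)
-120*O*75 = -120*14/13*75 = -1680/13*75 = -126000/13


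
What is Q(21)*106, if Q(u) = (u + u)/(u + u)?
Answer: 106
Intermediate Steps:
Q(u) = 1 (Q(u) = (2*u)/((2*u)) = (2*u)*(1/(2*u)) = 1)
Q(21)*106 = 1*106 = 106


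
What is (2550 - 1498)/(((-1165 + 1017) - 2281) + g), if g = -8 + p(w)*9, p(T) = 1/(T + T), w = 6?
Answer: -4208/9745 ≈ -0.43181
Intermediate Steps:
p(T) = 1/(2*T)
g = -29/4 (g = -8 + ((½)/6)*9 = -8 + ((½)*(⅙))*9 = -8 + (1/12)*9 = -8 + ¾ = -29/4 ≈ -7.2500)
(2550 - 1498)/(((-1165 + 1017) - 2281) + g) = (2550 - 1498)/(((-1165 + 1017) - 2281) - 29/4) = 1052/((-148 - 2281) - 29/4) = 1052/(-2429 - 29/4) = 1052/(-9745/4) = 1052*(-4/9745) = -4208/9745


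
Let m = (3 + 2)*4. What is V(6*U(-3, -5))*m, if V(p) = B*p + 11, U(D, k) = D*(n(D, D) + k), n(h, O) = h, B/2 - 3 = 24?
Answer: 155740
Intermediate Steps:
B = 54 (B = 6 + 2*24 = 6 + 48 = 54)
U(D, k) = D*(D + k)
V(p) = 11 + 54*p (V(p) = 54*p + 11 = 11 + 54*p)
m = 20 (m = 5*4 = 20)
V(6*U(-3, -5))*m = (11 + 54*(6*(-3*(-3 - 5))))*20 = (11 + 54*(6*(-3*(-8))))*20 = (11 + 54*(6*24))*20 = (11 + 54*144)*20 = (11 + 7776)*20 = 7787*20 = 155740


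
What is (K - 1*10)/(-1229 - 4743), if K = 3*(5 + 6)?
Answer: -23/5972 ≈ -0.0038513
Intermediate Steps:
K = 33 (K = 3*11 = 33)
(K - 1*10)/(-1229 - 4743) = (33 - 1*10)/(-1229 - 4743) = (33 - 10)/(-5972) = -1/5972*23 = -23/5972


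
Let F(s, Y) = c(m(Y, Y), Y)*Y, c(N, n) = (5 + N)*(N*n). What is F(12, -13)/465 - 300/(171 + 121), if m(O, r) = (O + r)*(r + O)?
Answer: 1893125699/11315 ≈ 1.6731e+5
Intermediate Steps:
m(O, r) = (O + r)² (m(O, r) = (O + r)*(O + r) = (O + r)²)
c(N, n) = N*n*(5 + N)
F(s, Y) = 4*Y⁴*(5 + 4*Y²) (F(s, Y) = ((Y + Y)²*Y*(5 + (Y + Y)²))*Y = ((2*Y)²*Y*(5 + (2*Y)²))*Y = ((4*Y²)*Y*(5 + 4*Y²))*Y = (4*Y³*(5 + 4*Y²))*Y = 4*Y⁴*(5 + 4*Y²))
F(12, -13)/465 - 300/(171 + 121) = ((-13)⁴*(20 + 16*(-13)²))/465 - 300/(171 + 121) = (28561*(20 + 16*169))*(1/465) - 300/292 = (28561*(20 + 2704))*(1/465) - 300*1/292 = (28561*2724)*(1/465) - 75/73 = 77800164*(1/465) - 75/73 = 25933388/155 - 75/73 = 1893125699/11315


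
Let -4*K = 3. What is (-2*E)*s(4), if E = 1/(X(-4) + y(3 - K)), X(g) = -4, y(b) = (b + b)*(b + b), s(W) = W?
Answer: -32/209 ≈ -0.15311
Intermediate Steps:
K = -¾ (K = -¼*3 = -¾ ≈ -0.75000)
y(b) = 4*b² (y(b) = (2*b)*(2*b) = 4*b²)
E = 4/209 (E = 1/(-4 + 4*(3 - 1*(-¾))²) = 1/(-4 + 4*(3 + ¾)²) = 1/(-4 + 4*(15/4)²) = 1/(-4 + 4*(225/16)) = 1/(-4 + 225/4) = 1/(209/4) = 4/209 ≈ 0.019139)
(-2*E)*s(4) = -2*4/209*4 = -8/209*4 = -32/209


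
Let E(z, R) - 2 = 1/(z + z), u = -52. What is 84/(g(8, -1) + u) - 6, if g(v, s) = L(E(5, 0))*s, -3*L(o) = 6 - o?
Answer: -1294/169 ≈ -7.6568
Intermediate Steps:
E(z, R) = 2 + 1/(2*z) (E(z, R) = 2 + 1/(z + z) = 2 + 1/(2*z))
L(o) = -2 + o/3 (L(o) = -(6 - o)/3 = -2 + o/3)
g(v, s) = -13*s/10 (g(v, s) = (-2 + (2 + (½)/5)/3)*s = (-2 + (2 + (½)*(⅕))/3)*s = (-2 + (2 + ⅒)/3)*s = (-2 + (⅓)*(21/10))*s = (-2 + 7/10)*s = -13*s/10)
84/(g(8, -1) + u) - 6 = 84/(-13/10*(-1) - 52) - 6 = 84/(13/10 - 52) - 6 = 84/(-507/10) - 6 = 84*(-10/507) - 6 = -280/169 - 6 = -1294/169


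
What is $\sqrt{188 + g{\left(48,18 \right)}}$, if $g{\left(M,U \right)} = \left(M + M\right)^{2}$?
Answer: $2 \sqrt{2351} \approx 96.974$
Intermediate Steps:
$g{\left(M,U \right)} = 4 M^{2}$ ($g{\left(M,U \right)} = \left(2 M\right)^{2} = 4 M^{2}$)
$\sqrt{188 + g{\left(48,18 \right)}} = \sqrt{188 + 4 \cdot 48^{2}} = \sqrt{188 + 4 \cdot 2304} = \sqrt{188 + 9216} = \sqrt{9404} = 2 \sqrt{2351}$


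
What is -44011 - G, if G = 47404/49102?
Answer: -1080537763/24551 ≈ -44012.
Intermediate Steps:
G = 23702/24551 (G = 47404*(1/49102) = 23702/24551 ≈ 0.96542)
-44011 - G = -44011 - 1*23702/24551 = -44011 - 23702/24551 = -1080537763/24551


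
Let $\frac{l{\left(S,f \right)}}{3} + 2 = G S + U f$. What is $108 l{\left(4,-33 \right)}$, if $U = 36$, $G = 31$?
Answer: $-345384$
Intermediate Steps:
$l{\left(S,f \right)} = -6 + 93 S + 108 f$ ($l{\left(S,f \right)} = -6 + 3 \left(31 S + 36 f\right) = -6 + \left(93 S + 108 f\right) = -6 + 93 S + 108 f$)
$108 l{\left(4,-33 \right)} = 108 \left(-6 + 93 \cdot 4 + 108 \left(-33\right)\right) = 108 \left(-6 + 372 - 3564\right) = 108 \left(-3198\right) = -345384$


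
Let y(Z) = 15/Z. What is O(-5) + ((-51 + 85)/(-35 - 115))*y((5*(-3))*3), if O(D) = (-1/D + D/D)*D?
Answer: -1333/225 ≈ -5.9244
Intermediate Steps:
O(D) = D*(1 - 1/D) (O(D) = (-1/D + 1)*D = (1 - 1/D)*D = D*(1 - 1/D))
O(-5) + ((-51 + 85)/(-35 - 115))*y((5*(-3))*3) = (-1 - 5) + ((-51 + 85)/(-35 - 115))*(15/(((5*(-3))*3))) = -6 + (34/(-150))*(15/((-15*3))) = -6 + (34*(-1/150))*(15/(-45)) = -6 - 17*(-1)/(5*45) = -6 - 17/75*(-1/3) = -6 + 17/225 = -1333/225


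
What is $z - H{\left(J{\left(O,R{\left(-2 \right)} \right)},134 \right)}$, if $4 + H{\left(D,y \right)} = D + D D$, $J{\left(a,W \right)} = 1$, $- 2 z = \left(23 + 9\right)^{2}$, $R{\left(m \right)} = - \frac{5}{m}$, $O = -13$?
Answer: $-510$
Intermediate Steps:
$z = -512$ ($z = - \frac{\left(23 + 9\right)^{2}}{2} = - \frac{32^{2}}{2} = \left(- \frac{1}{2}\right) 1024 = -512$)
$H{\left(D,y \right)} = -4 + D + D^{2}$ ($H{\left(D,y \right)} = -4 + \left(D + D D\right) = -4 + \left(D + D^{2}\right) = -4 + D + D^{2}$)
$z - H{\left(J{\left(O,R{\left(-2 \right)} \right)},134 \right)} = -512 - \left(-4 + 1 + 1^{2}\right) = -512 - \left(-4 + 1 + 1\right) = -512 - -2 = -512 + 2 = -510$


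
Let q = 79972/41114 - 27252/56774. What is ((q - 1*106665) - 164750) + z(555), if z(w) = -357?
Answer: -158592119319648/583551559 ≈ -2.7177e+5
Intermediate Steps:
q = 854972900/583551559 (q = 79972*(1/41114) - 27252*1/56774 = 39986/20557 - 13626/28387 = 854972900/583551559 ≈ 1.4651)
((q - 1*106665) - 164750) + z(555) = ((854972900/583551559 - 1*106665) - 164750) - 357 = ((854972900/583551559 - 106665) - 164750) - 357 = (-62243672067835/583551559 - 164750) - 357 = -158383791413085/583551559 - 357 = -158592119319648/583551559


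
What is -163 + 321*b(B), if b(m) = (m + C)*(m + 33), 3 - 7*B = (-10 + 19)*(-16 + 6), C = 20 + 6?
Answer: 28593113/49 ≈ 5.8353e+5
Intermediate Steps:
C = 26
B = 93/7 (B = 3/7 - (-10 + 19)*(-16 + 6)/7 = 3/7 - 9*(-10)/7 = 3/7 - ⅐*(-90) = 3/7 + 90/7 = 93/7 ≈ 13.286)
b(m) = (26 + m)*(33 + m) (b(m) = (m + 26)*(m + 33) = (26 + m)*(33 + m))
-163 + 321*b(B) = -163 + 321*(858 + (93/7)² + 59*(93/7)) = -163 + 321*(858 + 8649/49 + 5487/7) = -163 + 321*(89100/49) = -163 + 28601100/49 = 28593113/49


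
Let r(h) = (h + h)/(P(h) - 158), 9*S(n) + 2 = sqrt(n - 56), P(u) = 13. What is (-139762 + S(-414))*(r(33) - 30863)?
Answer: 1125835265972/261 - 4475201*I*sqrt(470)/1305 ≈ 4.3135e+9 - 74345.0*I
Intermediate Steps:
S(n) = -2/9 + sqrt(-56 + n)/9 (S(n) = -2/9 + sqrt(n - 56)/9 = -2/9 + sqrt(-56 + n)/9)
r(h) = -2*h/145 (r(h) = (h + h)/(13 - 158) = (2*h)/(-145) = (2*h)*(-1/145) = -2*h/145)
(-139762 + S(-414))*(r(33) - 30863) = (-139762 + (-2/9 + sqrt(-56 - 414)/9))*(-2/145*33 - 30863) = (-139762 + (-2/9 + sqrt(-470)/9))*(-66/145 - 30863) = (-139762 + (-2/9 + (I*sqrt(470))/9))*(-4475201/145) = (-139762 + (-2/9 + I*sqrt(470)/9))*(-4475201/145) = (-1257860/9 + I*sqrt(470)/9)*(-4475201/145) = 1125835265972/261 - 4475201*I*sqrt(470)/1305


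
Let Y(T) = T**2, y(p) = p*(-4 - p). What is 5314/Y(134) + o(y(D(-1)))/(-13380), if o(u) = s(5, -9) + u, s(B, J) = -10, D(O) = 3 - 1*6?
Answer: 17806753/60062820 ≈ 0.29647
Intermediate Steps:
D(O) = -3 (D(O) = 3 - 6 = -3)
o(u) = -10 + u
5314/Y(134) + o(y(D(-1)))/(-13380) = 5314/(134**2) + (-10 - 1*(-3)*(4 - 3))/(-13380) = 5314/17956 + (-10 - 1*(-3)*1)*(-1/13380) = 5314*(1/17956) + (-10 + 3)*(-1/13380) = 2657/8978 - 7*(-1/13380) = 2657/8978 + 7/13380 = 17806753/60062820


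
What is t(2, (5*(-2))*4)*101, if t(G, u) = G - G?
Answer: 0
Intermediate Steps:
t(G, u) = 0
t(2, (5*(-2))*4)*101 = 0*101 = 0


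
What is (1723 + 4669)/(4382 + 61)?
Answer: 6392/4443 ≈ 1.4387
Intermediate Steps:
(1723 + 4669)/(4382 + 61) = 6392/4443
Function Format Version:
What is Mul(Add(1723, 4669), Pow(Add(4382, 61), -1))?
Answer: Rational(6392, 4443) ≈ 1.4387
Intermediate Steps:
Mul(Add(1723, 4669), Pow(Add(4382, 61), -1)) = Mul(6392, Pow(4443, -1)) = Mul(6392, Rational(1, 4443)) = Rational(6392, 4443)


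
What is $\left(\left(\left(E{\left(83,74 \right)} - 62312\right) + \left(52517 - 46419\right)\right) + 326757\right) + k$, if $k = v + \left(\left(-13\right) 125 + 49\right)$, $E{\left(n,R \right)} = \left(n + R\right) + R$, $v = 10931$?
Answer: $280129$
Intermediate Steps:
$E{\left(n,R \right)} = n + 2 R$ ($E{\left(n,R \right)} = \left(R + n\right) + R = n + 2 R$)
$k = 9355$ ($k = 10931 + \left(\left(-13\right) 125 + 49\right) = 10931 + \left(-1625 + 49\right) = 10931 - 1576 = 9355$)
$\left(\left(\left(E{\left(83,74 \right)} - 62312\right) + \left(52517 - 46419\right)\right) + 326757\right) + k = \left(\left(\left(\left(83 + 2 \cdot 74\right) - 62312\right) + \left(52517 - 46419\right)\right) + 326757\right) + 9355 = \left(\left(\left(\left(83 + 148\right) - 62312\right) + 6098\right) + 326757\right) + 9355 = \left(\left(\left(231 - 62312\right) + 6098\right) + 326757\right) + 9355 = \left(\left(-62081 + 6098\right) + 326757\right) + 9355 = \left(-55983 + 326757\right) + 9355 = 270774 + 9355 = 280129$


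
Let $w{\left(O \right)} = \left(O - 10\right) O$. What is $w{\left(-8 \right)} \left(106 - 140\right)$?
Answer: $-4896$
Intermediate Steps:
$w{\left(O \right)} = O \left(-10 + O\right)$ ($w{\left(O \right)} = \left(-10 + O\right) O = O \left(-10 + O\right)$)
$w{\left(-8 \right)} \left(106 - 140\right) = - 8 \left(-10 - 8\right) \left(106 - 140\right) = \left(-8\right) \left(-18\right) \left(-34\right) = 144 \left(-34\right) = -4896$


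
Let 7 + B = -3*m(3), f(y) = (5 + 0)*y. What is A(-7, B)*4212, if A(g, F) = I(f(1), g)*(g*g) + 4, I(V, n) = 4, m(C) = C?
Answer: 842400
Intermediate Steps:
f(y) = 5*y
B = -16 (B = -7 - 3*3 = -7 - 9 = -16)
A(g, F) = 4 + 4*g**2 (A(g, F) = 4*(g*g) + 4 = 4*g**2 + 4 = 4 + 4*g**2)
A(-7, B)*4212 = (4 + 4*(-7)**2)*4212 = (4 + 4*49)*4212 = (4 + 196)*4212 = 200*4212 = 842400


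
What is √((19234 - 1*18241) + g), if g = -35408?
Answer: I*√34415 ≈ 185.51*I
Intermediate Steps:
√((19234 - 1*18241) + g) = √((19234 - 1*18241) - 35408) = √((19234 - 18241) - 35408) = √(993 - 35408) = √(-34415) = I*√34415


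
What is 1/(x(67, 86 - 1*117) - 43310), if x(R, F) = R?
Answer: -1/43243 ≈ -2.3125e-5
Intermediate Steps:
1/(x(67, 86 - 1*117) - 43310) = 1/(67 - 43310) = 1/(-43243) = -1/43243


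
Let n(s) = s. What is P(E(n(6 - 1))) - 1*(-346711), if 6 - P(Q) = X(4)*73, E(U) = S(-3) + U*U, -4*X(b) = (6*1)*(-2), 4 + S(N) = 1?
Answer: 346498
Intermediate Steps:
S(N) = -3 (S(N) = -4 + 1 = -3)
X(b) = 3 (X(b) = -6*1*(-2)/4 = -3*(-2)/2 = -¼*(-12) = 3)
E(U) = -3 + U² (E(U) = -3 + U*U = -3 + U²)
P(Q) = -213 (P(Q) = 6 - 3*73 = 6 - 1*219 = 6 - 219 = -213)
P(E(n(6 - 1))) - 1*(-346711) = -213 - 1*(-346711) = -213 + 346711 = 346498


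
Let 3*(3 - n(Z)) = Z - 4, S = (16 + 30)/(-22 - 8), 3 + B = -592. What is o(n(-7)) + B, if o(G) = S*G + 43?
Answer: -5060/9 ≈ -562.22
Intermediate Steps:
B = -595 (B = -3 - 592 = -595)
S = -23/15 (S = 46/(-30) = 46*(-1/30) = -23/15 ≈ -1.5333)
n(Z) = 13/3 - Z/3 (n(Z) = 3 - (Z - 4)/3 = 3 - (-4 + Z)/3 = 3 + (4/3 - Z/3) = 13/3 - Z/3)
o(G) = 43 - 23*G/15 (o(G) = -23*G/15 + 43 = 43 - 23*G/15)
o(n(-7)) + B = (43 - 23*(13/3 - ⅓*(-7))/15) - 595 = (43 - 23*(13/3 + 7/3)/15) - 595 = (43 - 23/15*20/3) - 595 = (43 - 92/9) - 595 = 295/9 - 595 = -5060/9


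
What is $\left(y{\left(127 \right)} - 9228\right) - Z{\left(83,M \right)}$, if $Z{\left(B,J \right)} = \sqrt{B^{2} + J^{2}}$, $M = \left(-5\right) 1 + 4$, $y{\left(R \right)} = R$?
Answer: $-9101 - \sqrt{6890} \approx -9184.0$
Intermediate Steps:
$M = -1$ ($M = -5 + 4 = -1$)
$\left(y{\left(127 \right)} - 9228\right) - Z{\left(83,M \right)} = \left(127 - 9228\right) - \sqrt{83^{2} + \left(-1\right)^{2}} = -9101 - \sqrt{6889 + 1} = -9101 - \sqrt{6890}$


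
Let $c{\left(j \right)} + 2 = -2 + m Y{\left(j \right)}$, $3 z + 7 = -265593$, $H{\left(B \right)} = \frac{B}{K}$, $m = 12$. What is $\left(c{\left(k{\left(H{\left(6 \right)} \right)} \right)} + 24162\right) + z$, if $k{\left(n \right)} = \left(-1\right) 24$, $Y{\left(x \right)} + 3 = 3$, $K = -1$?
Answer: $- \frac{193126}{3} \approx -64375.0$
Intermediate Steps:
$H{\left(B \right)} = - B$ ($H{\left(B \right)} = \frac{B}{-1} = B \left(-1\right) = - B$)
$z = - \frac{265600}{3}$ ($z = - \frac{7}{3} + \frac{1}{3} \left(-265593\right) = - \frac{7}{3} - 88531 = - \frac{265600}{3} \approx -88533.0$)
$Y{\left(x \right)} = 0$ ($Y{\left(x \right)} = -3 + 3 = 0$)
$k{\left(n \right)} = -24$
$c{\left(j \right)} = -4$ ($c{\left(j \right)} = -2 + \left(-2 + 12 \cdot 0\right) = -2 + \left(-2 + 0\right) = -2 - 2 = -4$)
$\left(c{\left(k{\left(H{\left(6 \right)} \right)} \right)} + 24162\right) + z = \left(-4 + 24162\right) - \frac{265600}{3} = 24158 - \frac{265600}{3} = - \frac{193126}{3}$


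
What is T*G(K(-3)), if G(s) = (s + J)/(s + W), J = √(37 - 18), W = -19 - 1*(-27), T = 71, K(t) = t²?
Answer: 639/17 + 71*√19/17 ≈ 55.793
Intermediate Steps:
W = 8 (W = -19 + 27 = 8)
J = √19 ≈ 4.3589
G(s) = (s + √19)/(8 + s) (G(s) = (s + √19)/(s + 8) = (s + √19)/(8 + s))
T*G(K(-3)) = 71*(((-3)² + √19)/(8 + (-3)²)) = 71*((9 + √19)/(8 + 9)) = 71*((9 + √19)/17) = 71*(9/17 + √19/17) = 639/17 + 71*√19/17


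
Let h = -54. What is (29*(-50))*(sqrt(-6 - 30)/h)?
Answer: 1450*I/9 ≈ 161.11*I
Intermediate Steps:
(29*(-50))*(sqrt(-6 - 30)/h) = (29*(-50))*(sqrt(-6 - 30)/(-54)) = -1450*sqrt(-36)*(-1)/54 = -1450*6*I*(-1)/54 = -(-1450)*I/9 = 1450*I/9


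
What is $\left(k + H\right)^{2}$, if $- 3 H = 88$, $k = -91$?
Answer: $\frac{130321}{9} \approx 14480.0$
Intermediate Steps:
$H = - \frac{88}{3}$ ($H = \left(- \frac{1}{3}\right) 88 = - \frac{88}{3} \approx -29.333$)
$\left(k + H\right)^{2} = \left(-91 - \frac{88}{3}\right)^{2} = \left(- \frac{361}{3}\right)^{2} = \frac{130321}{9}$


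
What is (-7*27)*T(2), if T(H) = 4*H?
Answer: -1512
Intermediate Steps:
(-7*27)*T(2) = (-7*27)*(4*2) = -189*8 = -1512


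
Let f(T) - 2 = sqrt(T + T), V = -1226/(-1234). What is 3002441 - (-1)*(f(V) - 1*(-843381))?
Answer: 3845824 + sqrt(756442)/617 ≈ 3.8458e+6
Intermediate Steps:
V = 613/617 (V = -1226*(-1/1234) = 613/617 ≈ 0.99352)
f(T) = 2 + sqrt(2)*sqrt(T) (f(T) = 2 + sqrt(T + T) = 2 + sqrt(2*T) = 2 + sqrt(2)*sqrt(T))
3002441 - (-1)*(f(V) - 1*(-843381)) = 3002441 - (-1)*((2 + sqrt(2)*sqrt(613/617)) - 1*(-843381)) = 3002441 - (-1)*((2 + sqrt(2)*(sqrt(378221)/617)) + 843381) = 3002441 - (-1)*((2 + sqrt(756442)/617) + 843381) = 3002441 - (-1)*(843383 + sqrt(756442)/617) = 3002441 - (-843383 - sqrt(756442)/617) = 3002441 + (843383 + sqrt(756442)/617) = 3845824 + sqrt(756442)/617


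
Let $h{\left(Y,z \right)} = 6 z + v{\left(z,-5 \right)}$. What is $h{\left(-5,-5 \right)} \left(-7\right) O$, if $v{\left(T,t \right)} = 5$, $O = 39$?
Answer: $6825$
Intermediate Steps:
$h{\left(Y,z \right)} = 5 + 6 z$ ($h{\left(Y,z \right)} = 6 z + 5 = 5 + 6 z$)
$h{\left(-5,-5 \right)} \left(-7\right) O = \left(5 + 6 \left(-5\right)\right) \left(-7\right) 39 = \left(5 - 30\right) \left(-7\right) 39 = \left(-25\right) \left(-7\right) 39 = 175 \cdot 39 = 6825$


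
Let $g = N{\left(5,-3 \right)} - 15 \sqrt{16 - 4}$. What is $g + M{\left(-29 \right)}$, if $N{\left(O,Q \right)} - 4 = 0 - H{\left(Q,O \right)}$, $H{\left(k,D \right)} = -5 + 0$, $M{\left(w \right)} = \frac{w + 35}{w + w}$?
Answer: $\frac{258}{29} - 30 \sqrt{3} \approx -43.065$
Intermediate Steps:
$M{\left(w \right)} = \frac{35 + w}{2 w}$
$H{\left(k,D \right)} = -5$
$N{\left(O,Q \right)} = 9$ ($N{\left(O,Q \right)} = 4 + \left(0 - -5\right) = 4 + \left(0 + 5\right) = 4 + 5 = 9$)
$g = 9 - 30 \sqrt{3}$ ($g = 9 - 15 \sqrt{16 - 4} = 9 - 15 \sqrt{12} = 9 - 15 \cdot 2 \sqrt{3} = 9 - 30 \sqrt{3} \approx -42.962$)
$g + M{\left(-29 \right)} = \left(9 - 30 \sqrt{3}\right) + \frac{35 - 29}{2 \left(-29\right)} = \left(9 - 30 \sqrt{3}\right) + \frac{1}{2} \left(- \frac{1}{29}\right) 6 = \left(9 - 30 \sqrt{3}\right) - \frac{3}{29} = \frac{258}{29} - 30 \sqrt{3}$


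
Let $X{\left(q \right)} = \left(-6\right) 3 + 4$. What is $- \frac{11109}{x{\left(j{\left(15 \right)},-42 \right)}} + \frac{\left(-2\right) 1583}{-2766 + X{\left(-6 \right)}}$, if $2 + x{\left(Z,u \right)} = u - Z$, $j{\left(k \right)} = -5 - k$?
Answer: $\frac{2579917}{5560} \approx 464.01$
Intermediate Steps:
$X{\left(q \right)} = -14$ ($X{\left(q \right)} = -18 + 4 = -14$)
$x{\left(Z,u \right)} = -2 + u - Z$ ($x{\left(Z,u \right)} = -2 - \left(Z - u\right) = -2 + u - Z$)
$- \frac{11109}{x{\left(j{\left(15 \right)},-42 \right)}} + \frac{\left(-2\right) 1583}{-2766 + X{\left(-6 \right)}} = - \frac{11109}{-2 - 42 - \left(-5 - 15\right)} + \frac{\left(-2\right) 1583}{-2766 - 14} = - \frac{11109}{-2 - 42 - \left(-5 - 15\right)} - \frac{3166}{-2780} = - \frac{11109}{-2 - 42 - -20} - - \frac{1583}{1390} = - \frac{11109}{-2 - 42 + 20} + \frac{1583}{1390} = - \frac{11109}{-24} + \frac{1583}{1390} = \left(-11109\right) \left(- \frac{1}{24}\right) + \frac{1583}{1390} = \frac{3703}{8} + \frac{1583}{1390} = \frac{2579917}{5560}$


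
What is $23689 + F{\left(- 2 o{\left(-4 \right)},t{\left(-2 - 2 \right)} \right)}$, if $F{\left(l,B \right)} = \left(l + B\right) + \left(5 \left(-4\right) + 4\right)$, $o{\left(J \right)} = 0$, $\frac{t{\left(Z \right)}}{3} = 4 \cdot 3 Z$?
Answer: $23529$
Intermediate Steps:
$t{\left(Z \right)} = 36 Z$ ($t{\left(Z \right)} = 3 \cdot 4 \cdot 3 Z = 3 \cdot 12 Z = 36 Z$)
$F{\left(l,B \right)} = -16 + B + l$ ($F{\left(l,B \right)} = \left(B + l\right) + \left(-20 + 4\right) = \left(B + l\right) - 16 = -16 + B + l$)
$23689 + F{\left(- 2 o{\left(-4 \right)},t{\left(-2 - 2 \right)} \right)} = 23689 - \left(16 - 36 \left(-2 - 2\right)\right) = 23689 + \left(-16 + 36 \left(-2 - 2\right) + 0\right) = 23689 + \left(-16 + 36 \left(-4\right) + 0\right) = 23689 - 160 = 23529$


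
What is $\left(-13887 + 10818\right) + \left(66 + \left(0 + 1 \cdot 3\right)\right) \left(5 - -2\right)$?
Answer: $-2586$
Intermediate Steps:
$\left(-13887 + 10818\right) + \left(66 + \left(0 + 1 \cdot 3\right)\right) \left(5 - -2\right) = -3069 + \left(66 + \left(0 + 3\right)\right) \left(5 + 2\right) = -3069 + \left(66 + 3\right) 7 = -3069 + 69 \cdot 7 = -3069 + 483 = -2586$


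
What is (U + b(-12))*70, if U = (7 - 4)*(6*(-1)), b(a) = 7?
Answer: -770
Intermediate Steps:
U = -18 (U = 3*(-6) = -18)
(U + b(-12))*70 = (-18 + 7)*70 = -11*70 = -770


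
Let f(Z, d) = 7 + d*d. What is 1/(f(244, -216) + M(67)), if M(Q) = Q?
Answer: 1/46730 ≈ 2.1400e-5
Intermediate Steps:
f(Z, d) = 7 + d²
1/(f(244, -216) + M(67)) = 1/((7 + (-216)²) + 67) = 1/((7 + 46656) + 67) = 1/(46663 + 67) = 1/46730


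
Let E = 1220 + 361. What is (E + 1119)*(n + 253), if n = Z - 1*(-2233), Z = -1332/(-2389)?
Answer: 16039042200/2389 ≈ 6.7137e+6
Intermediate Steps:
Z = 1332/2389 (Z = -1332*(-1/2389) = 1332/2389 ≈ 0.55756)
n = 5335969/2389 (n = 1332/2389 - 1*(-2233) = 1332/2389 + 2233 = 5335969/2389 ≈ 2233.6)
E = 1581
(E + 1119)*(n + 253) = (1581 + 1119)*(5335969/2389 + 253) = 2700*(5940386/2389) = 16039042200/2389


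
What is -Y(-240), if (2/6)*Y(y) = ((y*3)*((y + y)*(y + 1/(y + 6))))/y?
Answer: -13478640/13 ≈ -1.0368e+6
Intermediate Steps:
Y(y) = 18*y*(y + 1/(6 + y)) (Y(y) = 3*(((y*3)*((y + y)*(y + 1/(y + 6))))/y) = 3*(((3*y)*((2*y)*(y + 1/(6 + y))))/y) = 3*(((3*y)*(2*y*(y + 1/(6 + y))))/y) = 3*((6*y²*(y + 1/(6 + y)))/y) = 3*(6*y*(y + 1/(6 + y))) = 18*y*(y + 1/(6 + y)))
-Y(-240) = -18*(-240)*(1 + (-240)² + 6*(-240))/(6 - 240) = -18*(-240)*(1 + 57600 - 1440)/(-234) = -18*(-240)*(-1)*56161/234 = -1*13478640/13 = -13478640/13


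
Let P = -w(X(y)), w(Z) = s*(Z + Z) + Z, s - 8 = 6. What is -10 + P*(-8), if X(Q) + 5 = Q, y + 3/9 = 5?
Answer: -262/3 ≈ -87.333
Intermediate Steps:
y = 14/3 (y = -1/3 + 5 = 14/3 ≈ 4.6667)
s = 14 (s = 8 + 6 = 14)
X(Q) = -5 + Q
w(Z) = 29*Z (w(Z) = 14*(Z + Z) + Z = 14*(2*Z) + Z = 28*Z + Z = 29*Z)
P = 29/3 (P = -29*(-5 + 14/3) = -29*(-1)/3 = -1*(-29/3) = 29/3 ≈ 9.6667)
-10 + P*(-8) = -10 + (29/3)*(-8) = -10 - 232/3 = -262/3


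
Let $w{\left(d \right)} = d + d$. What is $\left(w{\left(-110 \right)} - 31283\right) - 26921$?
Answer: $-58424$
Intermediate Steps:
$w{\left(d \right)} = 2 d$
$\left(w{\left(-110 \right)} - 31283\right) - 26921 = \left(2 \left(-110\right) - 31283\right) - 26921 = \left(-220 - 31283\right) - 26921 = -31503 - 26921 = -58424$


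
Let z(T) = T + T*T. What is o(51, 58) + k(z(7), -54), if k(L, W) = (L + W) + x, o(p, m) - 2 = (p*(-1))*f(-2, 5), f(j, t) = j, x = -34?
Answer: 72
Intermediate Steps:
z(T) = T + T²
o(p, m) = 2 + 2*p (o(p, m) = 2 + (p*(-1))*(-2) = 2 - p*(-2) = 2 + 2*p)
k(L, W) = -34 + L + W (k(L, W) = (L + W) - 34 = -34 + L + W)
o(51, 58) + k(z(7), -54) = (2 + 2*51) + (-34 + 7*(1 + 7) - 54) = (2 + 102) + (-34 + 7*8 - 54) = 104 + (-34 + 56 - 54) = 104 - 32 = 72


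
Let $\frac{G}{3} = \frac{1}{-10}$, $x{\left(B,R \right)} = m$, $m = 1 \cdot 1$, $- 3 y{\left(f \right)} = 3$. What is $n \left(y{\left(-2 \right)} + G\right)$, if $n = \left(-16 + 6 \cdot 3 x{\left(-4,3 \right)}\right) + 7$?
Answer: $- \frac{117}{10} \approx -11.7$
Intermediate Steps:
$y{\left(f \right)} = -1$ ($y{\left(f \right)} = \left(- \frac{1}{3}\right) 3 = -1$)
$m = 1$
$x{\left(B,R \right)} = 1$
$G = - \frac{3}{10}$ ($G = \frac{3}{-10} = 3 \left(- \frac{1}{10}\right) = - \frac{3}{10} \approx -0.3$)
$n = 9$ ($n = \left(-16 + 6 \cdot 3 \cdot 1\right) + 7 = \left(-16 + 18 \cdot 1\right) + 7 = \left(-16 + 18\right) + 7 = 2 + 7 = 9$)
$n \left(y{\left(-2 \right)} + G\right) = 9 \left(-1 - \frac{3}{10}\right) = 9 \left(- \frac{13}{10}\right) = - \frac{117}{10}$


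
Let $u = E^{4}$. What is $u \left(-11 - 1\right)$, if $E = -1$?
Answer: $-12$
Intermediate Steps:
$u = 1$ ($u = \left(-1\right)^{4} = 1$)
$u \left(-11 - 1\right) = 1 \left(-11 - 1\right) = 1 \left(-12\right) = -12$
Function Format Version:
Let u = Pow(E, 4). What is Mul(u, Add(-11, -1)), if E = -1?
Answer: -12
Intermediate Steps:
u = 1 (u = Pow(-1, 4) = 1)
Mul(u, Add(-11, -1)) = Mul(1, Add(-11, -1)) = Mul(1, -12) = -12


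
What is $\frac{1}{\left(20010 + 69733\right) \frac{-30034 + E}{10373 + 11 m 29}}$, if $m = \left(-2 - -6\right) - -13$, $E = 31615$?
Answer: $\frac{15796}{141883683} \approx 0.00011133$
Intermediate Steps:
$m = 17$ ($m = \left(-2 + 6\right) + 13 = 4 + 13 = 17$)
$\frac{1}{\left(20010 + 69733\right) \frac{-30034 + E}{10373 + 11 m 29}} = \frac{1}{\left(20010 + 69733\right) \frac{-30034 + 31615}{10373 + 11 \cdot 17 \cdot 29}} = \frac{1}{89743 \frac{1581}{10373 + 187 \cdot 29}} = \frac{1}{89743 \frac{1581}{10373 + 5423}} = \frac{1}{89743 \cdot \frac{1581}{15796}} = \frac{1}{89743} \cdot \frac{15796}{1581} = \frac{15796}{141883683}$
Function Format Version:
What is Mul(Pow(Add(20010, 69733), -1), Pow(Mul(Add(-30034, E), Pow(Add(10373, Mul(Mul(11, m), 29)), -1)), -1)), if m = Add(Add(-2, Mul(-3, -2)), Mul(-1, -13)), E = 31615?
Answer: Rational(15796, 141883683) ≈ 0.00011133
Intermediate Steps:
m = 17 (m = Add(Add(-2, 6), 13) = Add(4, 13) = 17)
Mul(Pow(Add(20010, 69733), -1), Pow(Mul(Add(-30034, E), Pow(Add(10373, Mul(Mul(11, m), 29)), -1)), -1)) = Mul(Pow(Add(20010, 69733), -1), Pow(Mul(Add(-30034, 31615), Pow(Add(10373, Mul(Mul(11, 17), 29)), -1)), -1)) = Mul(Pow(89743, -1), Pow(Mul(1581, Pow(Add(10373, Mul(187, 29)), -1)), -1)) = Mul(Rational(1, 89743), Pow(Mul(1581, Pow(Add(10373, 5423), -1)), -1)) = Mul(Rational(1, 89743), Pow(Mul(1581, Pow(15796, -1)), -1)) = Mul(Rational(1, 89743), Pow(Mul(1581, Rational(1, 15796)), -1)) = Mul(Rational(1, 89743), Pow(Rational(1581, 15796), -1)) = Mul(Rational(1, 89743), Rational(15796, 1581)) = Rational(15796, 141883683)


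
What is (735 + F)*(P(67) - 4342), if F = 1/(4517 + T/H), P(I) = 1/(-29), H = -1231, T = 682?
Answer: -514557140037714/161232605 ≈ -3.1914e+6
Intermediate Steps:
P(I) = -1/29
F = 1231/5559745 (F = 1/(4517 + 682/(-1231)) = 1/(4517 + 682*(-1/1231)) = 1/(4517 - 682/1231) = 1/(5559745/1231) = 1231/5559745 ≈ 0.00022141)
(735 + F)*(P(67) - 4342) = (735 + 1231/5559745)*(-1/29 - 4342) = (4086413806/5559745)*(-125919/29) = -514557140037714/161232605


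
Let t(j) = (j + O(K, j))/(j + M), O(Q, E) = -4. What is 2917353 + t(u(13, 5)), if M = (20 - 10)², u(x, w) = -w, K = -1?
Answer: 277148526/95 ≈ 2.9174e+6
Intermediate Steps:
M = 100 (M = 10² = 100)
t(j) = (-4 + j)/(100 + j) (t(j) = (j - 4)/(j + 100) = (-4 + j)/(100 + j))
2917353 + t(u(13, 5)) = 2917353 + (-4 - 1*5)/(100 - 1*5) = 2917353 + (-4 - 5)/(100 - 5) = 2917353 - 9/95 = 277148526/95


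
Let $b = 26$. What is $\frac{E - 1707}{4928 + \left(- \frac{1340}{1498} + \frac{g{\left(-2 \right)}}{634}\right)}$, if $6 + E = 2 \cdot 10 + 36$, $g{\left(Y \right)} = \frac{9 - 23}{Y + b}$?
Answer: $- \frac{9442235544}{28076573173} \approx -0.3363$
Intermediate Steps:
$g{\left(Y \right)} = - \frac{14}{26 + Y}$ ($g{\left(Y \right)} = \frac{9 - 23}{Y + 26} = - \frac{14}{26 + Y}$)
$E = 50$ ($E = -6 + \left(2 \cdot 10 + 36\right) = -6 + \left(20 + 36\right) = -6 + 56 = 50$)
$\frac{E - 1707}{4928 + \left(- \frac{1340}{1498} + \frac{g{\left(-2 \right)}}{634}\right)} = \frac{50 - 1707}{4928 - \left(\frac{670}{749} - \frac{\left(-14\right) \frac{1}{26 - 2}}{634}\right)} = - \frac{1657}{4928 - \left(\frac{670}{749} - - \frac{14}{24} \cdot \frac{1}{634}\right)} = - \frac{1657}{4928 - \left(\frac{670}{749} - \left(-14\right) \frac{1}{24} \cdot \frac{1}{634}\right)} = - \frac{1657}{4928 - \frac{5102603}{5698392}} = - \frac{1657}{\frac{28076573173}{5698392}} = \left(-1657\right) \frac{5698392}{28076573173} = - \frac{9442235544}{28076573173}$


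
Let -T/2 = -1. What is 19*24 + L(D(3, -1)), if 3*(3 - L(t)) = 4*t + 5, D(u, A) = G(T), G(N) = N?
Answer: 1364/3 ≈ 454.67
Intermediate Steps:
T = 2 (T = -2*(-1) = 2)
D(u, A) = 2
L(t) = 4/3 - 4*t/3 (L(t) = 3 - (4*t + 5)/3 = 3 - (5 + 4*t)/3 = 3 + (-5/3 - 4*t/3) = 4/3 - 4*t/3)
19*24 + L(D(3, -1)) = 19*24 + (4/3 - 4/3*2) = 456 + (4/3 - 8/3) = 456 - 4/3 = 1364/3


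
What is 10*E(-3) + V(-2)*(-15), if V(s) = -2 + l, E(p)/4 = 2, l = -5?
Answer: 185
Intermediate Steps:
E(p) = 8 (E(p) = 4*2 = 8)
V(s) = -7 (V(s) = -2 - 5 = -7)
10*E(-3) + V(-2)*(-15) = 10*8 - 7*(-15) = 80 + 105 = 185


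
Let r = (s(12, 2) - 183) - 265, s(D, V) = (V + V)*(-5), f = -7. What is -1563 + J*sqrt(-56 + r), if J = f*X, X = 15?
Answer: -1563 - 210*I*sqrt(131) ≈ -1563.0 - 2403.6*I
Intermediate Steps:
s(D, V) = -10*V (s(D, V) = (2*V)*(-5) = -10*V)
J = -105 (J = -7*15 = -105)
r = -468 (r = (-10*2 - 183) - 265 = (-20 - 183) - 265 = -203 - 265 = -468)
-1563 + J*sqrt(-56 + r) = -1563 - 105*sqrt(-56 - 468) = -1563 - 210*I*sqrt(131)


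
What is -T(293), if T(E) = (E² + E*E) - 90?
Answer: -171608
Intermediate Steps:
T(E) = -90 + 2*E² (T(E) = (E² + E²) - 90 = 2*E² - 90 = -90 + 2*E²)
-T(293) = -(-90 + 2*293²) = -(-90 + 2*85849) = -(-90 + 171698) = -1*171608 = -171608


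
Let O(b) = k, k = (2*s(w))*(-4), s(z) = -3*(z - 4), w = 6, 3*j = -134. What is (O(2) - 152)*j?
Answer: 13936/3 ≈ 4645.3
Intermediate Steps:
j = -134/3 (j = (1/3)*(-134) = -134/3 ≈ -44.667)
s(z) = 12 - 3*z (s(z) = -3*(-4 + z) = 12 - 3*z)
k = 48 (k = (2*(12 - 3*6))*(-4) = (2*(12 - 18))*(-4) = (2*(-6))*(-4) = -12*(-4) = 48)
O(b) = 48
(O(2) - 152)*j = (48 - 152)*(-134/3) = -104*(-134/3) = 13936/3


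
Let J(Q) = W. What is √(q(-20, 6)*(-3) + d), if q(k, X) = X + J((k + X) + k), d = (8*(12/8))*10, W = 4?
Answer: 3*√10 ≈ 9.4868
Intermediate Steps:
J(Q) = 4
d = 120 (d = (8*(12*(⅛)))*10 = (8*(3/2))*10 = 12*10 = 120)
q(k, X) = 4 + X (q(k, X) = X + 4 = 4 + X)
√(q(-20, 6)*(-3) + d) = √((4 + 6)*(-3) + 120) = √(10*(-3) + 120) = √(-30 + 120) = √90 = 3*√10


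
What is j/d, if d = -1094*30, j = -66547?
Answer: 66547/32820 ≈ 2.0276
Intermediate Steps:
d = -32820
j/d = -66547/(-32820) = -66547*(-1/32820) = 66547/32820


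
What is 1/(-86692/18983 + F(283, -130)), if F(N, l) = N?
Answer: 18983/5285497 ≈ 0.0035915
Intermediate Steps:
1/(-86692/18983 + F(283, -130)) = 1/(-86692/18983 + 283) = 1/(5285497/18983) = 18983/5285497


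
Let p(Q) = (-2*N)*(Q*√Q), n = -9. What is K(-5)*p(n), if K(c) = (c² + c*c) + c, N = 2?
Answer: 4860*I ≈ 4860.0*I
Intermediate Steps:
K(c) = c + 2*c² (K(c) = (c² + c²) + c = 2*c² + c = c + 2*c²)
p(Q) = -4*Q^(3/2) (p(Q) = (-2*2)*(Q*√Q) = -4*Q^(3/2))
K(-5)*p(n) = (-5*(1 + 2*(-5)))*(-(-108)*I) = (-5*(1 - 10))*(-(-108)*I) = (-5*(-9))*(108*I) = 45*(108*I) = 4860*I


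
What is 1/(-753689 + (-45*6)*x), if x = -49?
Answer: -1/740459 ≈ -1.3505e-6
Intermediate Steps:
1/(-753689 + (-45*6)*x) = 1/(-753689 - 45*6*(-49)) = 1/(-753689 - 270*(-49)) = 1/(-753689 + 13230) = 1/(-740459) = -1/740459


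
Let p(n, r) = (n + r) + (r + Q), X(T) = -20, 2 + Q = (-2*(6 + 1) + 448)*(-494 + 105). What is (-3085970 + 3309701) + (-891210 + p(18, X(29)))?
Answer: -836329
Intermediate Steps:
Q = -168828 (Q = -2 + (-2*(6 + 1) + 448)*(-494 + 105) = -2 + (-2*7 + 448)*(-389) = -2 + (-14 + 448)*(-389) = -2 + 434*(-389) = -2 - 168826 = -168828)
p(n, r) = -168828 + n + 2*r (p(n, r) = (n + r) + (r - 168828) = (n + r) + (-168828 + r) = -168828 + n + 2*r)
(-3085970 + 3309701) + (-891210 + p(18, X(29))) = (-3085970 + 3309701) + (-891210 + (-168828 + 18 + 2*(-20))) = 223731 + (-891210 + (-168828 + 18 - 40)) = 223731 + (-891210 - 168850) = 223731 - 1060060 = -836329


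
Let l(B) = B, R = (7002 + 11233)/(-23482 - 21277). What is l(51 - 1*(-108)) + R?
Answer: 7098446/44759 ≈ 158.59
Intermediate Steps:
R = -18235/44759 (R = 18235/(-44759) = 18235*(-1/44759) = -18235/44759 ≈ -0.40740)
l(51 - 1*(-108)) + R = (51 - 1*(-108)) - 18235/44759 = (51 + 108) - 18235/44759 = 159 - 18235/44759 = 7098446/44759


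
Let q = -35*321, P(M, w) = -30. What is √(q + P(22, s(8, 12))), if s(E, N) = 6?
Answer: I*√11265 ≈ 106.14*I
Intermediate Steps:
q = -11235
√(q + P(22, s(8, 12))) = √(-11235 - 30) = √(-11265) = I*√11265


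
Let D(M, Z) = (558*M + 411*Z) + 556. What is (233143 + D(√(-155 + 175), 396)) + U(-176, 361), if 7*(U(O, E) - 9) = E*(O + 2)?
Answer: 2712434/7 + 1116*√5 ≈ 3.8999e+5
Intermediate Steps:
U(O, E) = 9 + E*(2 + O)/7 (U(O, E) = 9 + (E*(O + 2))/7 = 9 + (E*(2 + O))/7 = 9 + E*(2 + O)/7)
D(M, Z) = 556 + 411*Z + 558*M (D(M, Z) = (411*Z + 558*M) + 556 = 556 + 411*Z + 558*M)
(233143 + D(√(-155 + 175), 396)) + U(-176, 361) = (233143 + (556 + 411*396 + 558*√(-155 + 175))) + (9 + (2/7)*361 + (⅐)*361*(-176)) = (233143 + (556 + 162756 + 558*√20)) + (9 + 722/7 - 63536/7) = (233143 + (556 + 162756 + 558*(2*√5))) - 62751/7 = (233143 + (556 + 162756 + 1116*√5)) - 62751/7 = (233143 + (163312 + 1116*√5)) - 62751/7 = (396455 + 1116*√5) - 62751/7 = 2712434/7 + 1116*√5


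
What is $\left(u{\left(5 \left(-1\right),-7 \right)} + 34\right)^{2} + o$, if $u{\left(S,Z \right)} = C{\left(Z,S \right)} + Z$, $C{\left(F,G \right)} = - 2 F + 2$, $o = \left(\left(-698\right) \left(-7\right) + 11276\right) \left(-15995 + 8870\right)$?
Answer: $-115152401$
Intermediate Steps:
$o = -115154250$ ($o = \left(4886 + 11276\right) \left(-7125\right) = 16162 \left(-7125\right) = -115154250$)
$C{\left(F,G \right)} = 2 - 2 F$
$u{\left(S,Z \right)} = 2 - Z$ ($u{\left(S,Z \right)} = \left(2 - 2 Z\right) + Z = 2 - Z$)
$\left(u{\left(5 \left(-1\right),-7 \right)} + 34\right)^{2} + o = \left(\left(2 - -7\right) + 34\right)^{2} - 115154250 = \left(\left(2 + 7\right) + 34\right)^{2} - 115154250 = \left(9 + 34\right)^{2} - 115154250 = 43^{2} - 115154250 = 1849 - 115154250 = -115152401$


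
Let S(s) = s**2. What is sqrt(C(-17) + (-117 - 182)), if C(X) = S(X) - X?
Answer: sqrt(7) ≈ 2.6458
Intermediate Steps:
C(X) = X**2 - X
sqrt(C(-17) + (-117 - 182)) = sqrt(-17*(-1 - 17) + (-117 - 182)) = sqrt(-17*(-18) - 299) = sqrt(306 - 299) = sqrt(7)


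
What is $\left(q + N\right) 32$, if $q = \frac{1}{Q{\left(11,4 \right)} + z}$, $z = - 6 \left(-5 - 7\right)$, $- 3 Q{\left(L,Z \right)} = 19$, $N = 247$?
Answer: $\frac{1557184}{197} \approx 7904.5$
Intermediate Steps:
$Q{\left(L,Z \right)} = - \frac{19}{3}$ ($Q{\left(L,Z \right)} = \left(- \frac{1}{3}\right) 19 = - \frac{19}{3}$)
$z = 72$ ($z = \left(-6\right) \left(-12\right) = 72$)
$q = \frac{3}{197}$ ($q = \frac{1}{- \frac{19}{3} + 72} = \frac{1}{\frac{197}{3}} = \frac{3}{197} \approx 0.015228$)
$\left(q + N\right) 32 = \left(\frac{3}{197} + 247\right) 32 = \frac{48662}{197} \cdot 32 = \frac{1557184}{197}$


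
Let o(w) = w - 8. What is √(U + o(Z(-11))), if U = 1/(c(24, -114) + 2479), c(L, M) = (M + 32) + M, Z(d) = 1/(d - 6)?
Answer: I*√12138295494/38811 ≈ 2.8387*I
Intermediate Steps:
Z(d) = 1/(-6 + d)
c(L, M) = 32 + 2*M (c(L, M) = (32 + M) + M = 32 + 2*M)
o(w) = -8 + w
U = 1/2283 (U = 1/((32 + 2*(-114)) + 2479) = 1/((32 - 228) + 2479) = 1/(-196 + 2479) = 1/2283 ≈ 0.00043802)
√(U + o(Z(-11))) = √(1/2283 + (-8 + 1/(-6 - 11))) = √(1/2283 + (-8 + 1/(-17))) = √(1/2283 + (-8 - 1/17)) = √(1/2283 - 137/17) = √(-312754/38811) = I*√12138295494/38811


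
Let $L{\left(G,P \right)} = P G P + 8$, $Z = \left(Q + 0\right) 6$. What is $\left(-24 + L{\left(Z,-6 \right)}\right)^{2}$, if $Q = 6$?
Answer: $1638400$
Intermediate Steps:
$Z = 36$ ($Z = \left(6 + 0\right) 6 = 6 \cdot 6 = 36$)
$L{\left(G,P \right)} = 8 + G P^{2}$ ($L{\left(G,P \right)} = G P P + 8 = G P^{2} + 8 = 8 + G P^{2}$)
$\left(-24 + L{\left(Z,-6 \right)}\right)^{2} = \left(-24 + \left(8 + 36 \left(-6\right)^{2}\right)\right)^{2} = \left(-24 + \left(8 + 36 \cdot 36\right)\right)^{2} = \left(-24 + \left(8 + 1296\right)\right)^{2} = \left(-24 + 1304\right)^{2} = 1280^{2} = 1638400$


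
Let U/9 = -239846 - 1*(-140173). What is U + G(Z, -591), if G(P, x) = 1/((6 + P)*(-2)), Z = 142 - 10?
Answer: -247587733/276 ≈ -8.9706e+5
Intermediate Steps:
Z = 132
U = -897057 (U = 9*(-239846 - 1*(-140173)) = 9*(-239846 + 140173) = 9*(-99673) = -897057)
G(P, x) = 1/(-12 - 2*P)
U + G(Z, -591) = -897057 - 1/(12 + 2*132) = -897057 - 1/(12 + 264) = -897057 - 1/276 = -247587733/276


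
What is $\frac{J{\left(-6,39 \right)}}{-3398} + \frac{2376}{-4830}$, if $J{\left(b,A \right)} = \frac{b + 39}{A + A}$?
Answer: $- \frac{34994663}{71120140} \approx -0.49205$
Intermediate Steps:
$J{\left(b,A \right)} = \frac{39 + b}{2 A}$
$\frac{J{\left(-6,39 \right)}}{-3398} + \frac{2376}{-4830} = \frac{\frac{1}{2} \cdot \frac{1}{39} \left(39 - 6\right)}{-3398} + \frac{2376}{-4830} = \frac{1}{2} \cdot \frac{1}{39} \cdot 33 \left(- \frac{1}{3398}\right) + 2376 \left(- \frac{1}{4830}\right) = \frac{11}{26} \left(- \frac{1}{3398}\right) - \frac{396}{805} = - \frac{11}{88348} - \frac{396}{805} = - \frac{34994663}{71120140}$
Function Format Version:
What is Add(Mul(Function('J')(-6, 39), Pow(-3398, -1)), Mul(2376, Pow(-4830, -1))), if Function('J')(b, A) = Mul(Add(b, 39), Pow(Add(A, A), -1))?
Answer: Rational(-34994663, 71120140) ≈ -0.49205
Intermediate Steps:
Function('J')(b, A) = Mul(Rational(1, 2), Pow(A, -1), Add(39, b)) (Function('J')(b, A) = Mul(Add(39, b), Pow(Mul(2, A), -1)) = Mul(Add(39, b), Mul(Rational(1, 2), Pow(A, -1))) = Mul(Rational(1, 2), Pow(A, -1), Add(39, b)))
Add(Mul(Function('J')(-6, 39), Pow(-3398, -1)), Mul(2376, Pow(-4830, -1))) = Add(Mul(Mul(Rational(1, 2), Pow(39, -1), Add(39, -6)), Pow(-3398, -1)), Mul(2376, Pow(-4830, -1))) = Add(Mul(Mul(Rational(1, 2), Rational(1, 39), 33), Rational(-1, 3398)), Mul(2376, Rational(-1, 4830))) = Add(Mul(Rational(11, 26), Rational(-1, 3398)), Rational(-396, 805)) = Add(Rational(-11, 88348), Rational(-396, 805)) = Rational(-34994663, 71120140)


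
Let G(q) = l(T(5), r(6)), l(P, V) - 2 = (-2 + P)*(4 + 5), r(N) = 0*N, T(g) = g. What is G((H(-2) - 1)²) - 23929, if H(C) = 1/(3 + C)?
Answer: -23900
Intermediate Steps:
r(N) = 0
l(P, V) = -16 + 9*P (l(P, V) = 2 + (-2 + P)*(4 + 5) = 2 + (-2 + P)*9 = 2 + (-18 + 9*P) = -16 + 9*P)
G(q) = 29 (G(q) = -16 + 9*5 = -16 + 45 = 29)
G((H(-2) - 1)²) - 23929 = 29 - 23929 = -23900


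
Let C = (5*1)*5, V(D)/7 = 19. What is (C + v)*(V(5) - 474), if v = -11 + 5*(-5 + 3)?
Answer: -1364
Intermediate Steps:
V(D) = 133 (V(D) = 7*19 = 133)
v = -21 (v = -11 + 5*(-2) = -11 - 10 = -21)
C = 25 (C = 5*5 = 25)
(C + v)*(V(5) - 474) = (25 - 21)*(133 - 474) = 4*(-341) = -1364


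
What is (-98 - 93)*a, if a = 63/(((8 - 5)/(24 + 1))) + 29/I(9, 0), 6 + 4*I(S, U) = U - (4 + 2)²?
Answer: -2094697/21 ≈ -99748.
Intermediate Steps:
I(S, U) = -21/2 + U/4 (I(S, U) = -3/2 + (U - (4 + 2)²)/4 = -3/2 + (U - 1*6²)/4 = -3/2 + (U - 1*36)/4 = -3/2 + (U - 36)/4 = -3/2 + (-36 + U)/4 = -3/2 + (-9 + U/4) = -21/2 + U/4)
a = 10967/21 (a = 63/(((8 - 5)/(24 + 1))) + 29/(-21/2 + (¼)*0) = 63/((3/25)) + 29/(-21/2 + 0) = 63/((3*(1/25))) + 29/(-21/2) = 63/(3/25) + 29*(-2/21) = 63*(25/3) - 58/21 = 525 - 58/21 = 10967/21 ≈ 522.24)
(-98 - 93)*a = (-98 - 93)*(10967/21) = -191*10967/21 = -2094697/21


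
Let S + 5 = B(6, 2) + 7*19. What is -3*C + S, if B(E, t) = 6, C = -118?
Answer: 488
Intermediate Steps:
S = 134 (S = -5 + (6 + 7*19) = -5 + (6 + 133) = -5 + 139 = 134)
-3*C + S = -3*(-118) + 134 = 354 + 134 = 488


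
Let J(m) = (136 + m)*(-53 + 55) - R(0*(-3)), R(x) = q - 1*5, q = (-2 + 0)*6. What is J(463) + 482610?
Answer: 483825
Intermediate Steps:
q = -12 (q = -2*6 = -12)
R(x) = -17 (R(x) = -12 - 1*5 = -12 - 5 = -17)
J(m) = 289 + 2*m (J(m) = (136 + m)*(-53 + 55) - 1*(-17) = (136 + m)*2 + 17 = (272 + 2*m) + 17 = 289 + 2*m)
J(463) + 482610 = (289 + 2*463) + 482610 = (289 + 926) + 482610 = 1215 + 482610 = 483825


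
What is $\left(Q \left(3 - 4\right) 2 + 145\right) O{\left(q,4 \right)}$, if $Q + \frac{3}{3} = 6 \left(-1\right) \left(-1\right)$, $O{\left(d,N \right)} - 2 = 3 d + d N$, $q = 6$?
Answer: $5940$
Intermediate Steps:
$O{\left(d,N \right)} = 2 + 3 d + N d$ ($O{\left(d,N \right)} = 2 + \left(3 d + d N\right) = 2 + \left(3 d + N d\right) = 2 + 3 d + N d$)
$Q = 5$ ($Q = -1 + 6 \left(-1\right) \left(-1\right) = -1 - -6 = -1 + 6 = 5$)
$\left(Q \left(3 - 4\right) 2 + 145\right) O{\left(q,4 \right)} = \left(5 \left(3 - 4\right) 2 + 145\right) \left(2 + 3 \cdot 6 + 4 \cdot 6\right) = \left(5 \left(\left(-1\right) 2\right) + 145\right) \left(2 + 18 + 24\right) = \left(5 \left(-2\right) + 145\right) 44 = \left(-10 + 145\right) 44 = 135 \cdot 44 = 5940$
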